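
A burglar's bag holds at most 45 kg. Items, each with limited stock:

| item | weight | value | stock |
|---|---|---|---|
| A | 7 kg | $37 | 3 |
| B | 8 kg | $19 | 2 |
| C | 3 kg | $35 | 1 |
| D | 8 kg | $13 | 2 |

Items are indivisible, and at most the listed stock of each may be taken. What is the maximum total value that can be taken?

Top feasible selections:
- 3×A + 2×B + 1×C: weight 40, value 184
- 3×A + 1×B + 1×C + 1×D: weight 40, value 178
- 3×A + 1×C + 2×D: weight 40, value 172
- 3×A + 1×B + 1×C: weight 32, value 165
Best: $184.

$184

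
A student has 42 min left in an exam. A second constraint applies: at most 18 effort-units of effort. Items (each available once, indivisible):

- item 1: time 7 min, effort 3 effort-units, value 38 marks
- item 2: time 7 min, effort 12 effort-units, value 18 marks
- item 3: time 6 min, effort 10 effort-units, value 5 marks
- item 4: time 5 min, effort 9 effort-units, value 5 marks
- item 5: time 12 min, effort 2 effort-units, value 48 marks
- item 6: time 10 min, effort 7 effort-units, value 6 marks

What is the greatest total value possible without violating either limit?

104 marks

Feasible sets respecting both limits:
- item 1+item 2+item 5: time 26, effort 17, value 104
- item 1+item 5+item 6: time 29, effort 12, value 92
- item 1+item 3+item 5: time 25, effort 15, value 91
Best: 104 marks.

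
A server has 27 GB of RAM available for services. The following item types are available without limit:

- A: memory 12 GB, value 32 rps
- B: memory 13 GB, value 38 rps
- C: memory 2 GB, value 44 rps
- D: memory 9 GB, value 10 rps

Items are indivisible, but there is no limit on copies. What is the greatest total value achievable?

572 rps

Best value-per-unit is C at 44/2, and filling with it alone uses memory 13×2=26. No mix of the others beats 13×44 = 572.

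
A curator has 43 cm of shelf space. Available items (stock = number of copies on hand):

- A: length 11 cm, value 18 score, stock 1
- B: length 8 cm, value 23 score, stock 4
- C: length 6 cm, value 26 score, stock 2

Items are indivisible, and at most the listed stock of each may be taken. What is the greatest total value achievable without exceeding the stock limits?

121 score

Best selections within length 43 and stock limits:
- 3×B + 2×C: length 36, value 121
- 4×B + 1×C: length 38, value 118
Best: 121 score.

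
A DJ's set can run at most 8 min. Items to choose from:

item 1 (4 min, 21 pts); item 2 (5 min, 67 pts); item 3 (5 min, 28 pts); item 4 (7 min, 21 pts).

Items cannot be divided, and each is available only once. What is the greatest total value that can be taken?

67 pts

Check high-value combinations within 8 min:
- item 2: duration 5, value 67
- item 3: duration 5, value 28
- item 1: duration 4, value 21
- item 4: duration 7, value 21
Best: 67 pts.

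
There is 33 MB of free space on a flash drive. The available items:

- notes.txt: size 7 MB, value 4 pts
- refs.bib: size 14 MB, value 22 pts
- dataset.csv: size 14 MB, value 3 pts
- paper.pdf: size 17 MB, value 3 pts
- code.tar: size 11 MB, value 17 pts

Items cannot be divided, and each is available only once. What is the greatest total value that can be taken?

Check high-value combinations within 33 MB:
- notes.txt+refs.bib+code.tar: size 7+14+11=32, value 4+22+17=43
- refs.bib+code.tar: size 14+11=25, value 22+17=39
- notes.txt+refs.bib: size 7+14=21, value 4+22=26
Best: 43 pts.

43 pts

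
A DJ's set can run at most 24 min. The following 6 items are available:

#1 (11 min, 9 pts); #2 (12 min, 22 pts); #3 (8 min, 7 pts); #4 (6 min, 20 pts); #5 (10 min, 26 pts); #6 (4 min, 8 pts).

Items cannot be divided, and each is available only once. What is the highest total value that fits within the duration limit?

54 pts

Check high-value combinations within 24 min:
- #4+#5+#6: duration 6+10+4=20, value 20+26+8=54
- #3+#4+#5: duration 8+6+10=24, value 7+20+26=53
- #2+#4+#6: duration 12+6+4=22, value 22+20+8=50
Best: 54 pts.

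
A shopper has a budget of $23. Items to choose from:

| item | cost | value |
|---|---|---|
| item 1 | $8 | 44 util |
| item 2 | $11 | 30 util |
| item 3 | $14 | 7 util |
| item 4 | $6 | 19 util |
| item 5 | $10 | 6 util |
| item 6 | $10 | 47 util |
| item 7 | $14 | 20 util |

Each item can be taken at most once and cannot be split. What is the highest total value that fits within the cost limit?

This is a 0/1 knapsack; check combinations near the capacity.
- item 1+item 6: cost 8+10=18, value 44+47=91
- item 2+item 6: cost 11+10=21, value 30+47=77
- item 1+item 2: cost 8+11=19, value 44+30=74
- item 4+item 6: cost 6+10=16, value 19+47=66
Best: 91 util.

91 util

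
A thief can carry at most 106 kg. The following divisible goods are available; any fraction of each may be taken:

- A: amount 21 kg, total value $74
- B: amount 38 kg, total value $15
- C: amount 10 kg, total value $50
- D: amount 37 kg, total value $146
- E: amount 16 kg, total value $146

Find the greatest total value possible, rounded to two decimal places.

Take in order of value per unit:
- E (146/16 per unit): all 16 → value 146, running total 146.00
- C (50/10 per unit): all 10 → value 50, running total 196.00
- D (146/37 per unit): all 37 → value 146, running total 342.00
- A (74/21 per unit): all 21 → value 74, running total 416.00
- B (15/38 per unit): 22 of 38 → value 22×15/38 = 8.6842, running total 424.68
Total 424.68.

424.68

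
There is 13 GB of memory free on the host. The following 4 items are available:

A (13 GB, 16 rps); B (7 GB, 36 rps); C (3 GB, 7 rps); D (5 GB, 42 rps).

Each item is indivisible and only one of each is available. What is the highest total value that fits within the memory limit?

78 rps

Check high-value combinations within 13 GB:
- B+D: memory 7+5=12, value 36+42=78
- C+D: memory 3+5=8, value 7+42=49
- B+C: memory 7+3=10, value 36+7=43
- D: memory 5, value 42
- B: memory 7, value 36
Best: 78 rps.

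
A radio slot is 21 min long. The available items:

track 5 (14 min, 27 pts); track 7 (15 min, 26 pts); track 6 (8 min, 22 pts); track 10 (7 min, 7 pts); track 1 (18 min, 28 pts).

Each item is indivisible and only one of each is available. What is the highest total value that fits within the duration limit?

34 pts

Check high-value combinations within 21 min:
- track 5+track 10: duration 14+7=21, value 27+7=34
- track 6+track 10: duration 8+7=15, value 22+7=29
- track 1: duration 18, value 28
- track 5: duration 14, value 27
- track 7: duration 15, value 26
Best: 34 pts.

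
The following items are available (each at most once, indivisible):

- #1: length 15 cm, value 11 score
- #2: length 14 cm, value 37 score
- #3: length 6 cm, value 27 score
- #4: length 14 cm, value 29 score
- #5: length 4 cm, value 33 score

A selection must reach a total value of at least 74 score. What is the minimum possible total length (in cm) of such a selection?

24

Subsets with value ≥ 74, sorted by total length:
- #2+#3+#5: length 24, value 97
- #3+#4+#5: length 24, value 89
- #2+#4+#5: length 32, value 99
- #1+#2+#5: length 33, value 81
Minimum length: 24 cm.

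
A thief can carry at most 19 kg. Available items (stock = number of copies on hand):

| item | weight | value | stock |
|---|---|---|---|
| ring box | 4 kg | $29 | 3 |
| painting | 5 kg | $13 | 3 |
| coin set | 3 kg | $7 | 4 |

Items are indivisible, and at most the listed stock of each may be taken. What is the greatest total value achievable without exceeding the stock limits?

Best selections within weight 19 and stock limits:
- 3×ring box + 2×coin set: weight 18, value 101
- 3×ring box + 1×painting: weight 17, value 100
- 3×ring box + 1×coin set: weight 15, value 94
Best: $101.

$101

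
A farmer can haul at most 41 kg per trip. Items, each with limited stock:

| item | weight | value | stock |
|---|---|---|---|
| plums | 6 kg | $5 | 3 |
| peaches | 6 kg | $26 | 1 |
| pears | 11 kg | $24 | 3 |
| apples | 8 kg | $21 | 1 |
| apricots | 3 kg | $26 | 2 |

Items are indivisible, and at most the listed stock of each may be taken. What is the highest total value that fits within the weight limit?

Top feasible selections:
- 1×plums + 1×peaches + 2×pears + 2×apricots: weight 40, value 131
- 1×plums + 1×peaches + 1×pears + 1×apples + 2×apricots: weight 37, value 128
Best: $131.

$131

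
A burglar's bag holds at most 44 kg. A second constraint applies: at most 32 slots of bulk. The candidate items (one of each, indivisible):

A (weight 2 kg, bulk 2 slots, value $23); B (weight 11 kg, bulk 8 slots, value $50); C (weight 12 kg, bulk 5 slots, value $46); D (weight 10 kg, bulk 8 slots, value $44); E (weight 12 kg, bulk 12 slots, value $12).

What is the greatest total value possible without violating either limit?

$163

Feasible sets respecting both limits:
- A+B+C+D: weight 35, bulk 23, value 163
- B+C+D: weight 33, bulk 21, value 140
- A+B+C+E: weight 37, bulk 27, value 131
Best: $163.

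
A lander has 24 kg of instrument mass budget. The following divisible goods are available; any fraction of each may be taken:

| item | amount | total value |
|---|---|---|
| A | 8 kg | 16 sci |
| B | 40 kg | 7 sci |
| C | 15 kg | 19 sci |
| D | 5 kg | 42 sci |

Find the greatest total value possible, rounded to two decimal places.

71.93

Take in order of value per unit:
- D (42/5 per unit): all 5 → value 42, running total 42.00
- A (16/8 per unit): all 8 → value 16, running total 58.00
- C (19/15 per unit): 11 of 15 → value 11×19/15 = 13.9333, running total 71.93
Total 71.93.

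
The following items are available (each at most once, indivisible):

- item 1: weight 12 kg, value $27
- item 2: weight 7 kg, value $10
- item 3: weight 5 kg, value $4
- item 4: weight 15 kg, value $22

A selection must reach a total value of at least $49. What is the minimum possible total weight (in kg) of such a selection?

Subsets with value ≥ 49, sorted by total weight:
- item 1+item 4: weight 27, value 49
- item 1+item 3+item 4: weight 32, value 53
- item 1+item 2+item 4: weight 34, value 59
Minimum weight: 27 kg.

27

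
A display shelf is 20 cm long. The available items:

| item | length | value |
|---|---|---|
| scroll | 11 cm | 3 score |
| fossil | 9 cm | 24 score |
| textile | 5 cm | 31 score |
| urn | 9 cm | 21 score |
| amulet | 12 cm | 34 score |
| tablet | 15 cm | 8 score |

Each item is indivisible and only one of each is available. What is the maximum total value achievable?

65 score

Check high-value combinations within 20 cm:
- textile+amulet: length 5+12=17, value 31+34=65
- fossil+textile: length 9+5=14, value 24+31=55
- textile+urn: length 5+9=14, value 31+21=52
Best: 65 score.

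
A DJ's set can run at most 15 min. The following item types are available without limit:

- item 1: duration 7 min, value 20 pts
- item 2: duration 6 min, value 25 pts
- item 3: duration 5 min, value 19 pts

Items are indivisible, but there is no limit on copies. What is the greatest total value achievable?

Best value-per-unit is item 2 at 25/6; filling with it alone gives 2×25 = 50.
Optimal mix: 3×item 3 → duration 15, value 57.

57 pts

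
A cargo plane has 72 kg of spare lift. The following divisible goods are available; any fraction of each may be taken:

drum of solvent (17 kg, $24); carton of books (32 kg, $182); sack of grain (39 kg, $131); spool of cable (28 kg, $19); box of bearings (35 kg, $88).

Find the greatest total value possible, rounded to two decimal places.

315.51

Take in order of value per unit:
- carton of books (182/32 per unit): all 32 → value 182, running total 182.00
- sack of grain (131/39 per unit): all 39 → value 131, running total 313.00
- box of bearings (88/35 per unit): 1 of 35 → value 1×88/35 = 2.5143, running total 315.51
Total 315.51.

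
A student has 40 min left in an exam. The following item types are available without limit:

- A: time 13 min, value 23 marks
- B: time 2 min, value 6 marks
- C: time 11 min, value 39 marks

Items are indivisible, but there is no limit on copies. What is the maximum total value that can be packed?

Best value-per-unit is C at 39/11; filling with it alone gives 3×39 = 117.
Optimal mix: 3×B + 3×C → time 39, value 135.

135 marks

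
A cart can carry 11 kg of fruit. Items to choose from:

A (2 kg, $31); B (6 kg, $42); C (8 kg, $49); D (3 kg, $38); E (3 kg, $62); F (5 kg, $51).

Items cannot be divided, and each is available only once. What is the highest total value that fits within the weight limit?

$151

Check high-value combinations within 11 kg:
- D+E+F: weight 3+3+5=11, value 38+62+51=151
- A+E+F: weight 2+3+5=10, value 31+62+51=144
- A+B+E: weight 2+6+3=11, value 31+42+62=135
Best: $151.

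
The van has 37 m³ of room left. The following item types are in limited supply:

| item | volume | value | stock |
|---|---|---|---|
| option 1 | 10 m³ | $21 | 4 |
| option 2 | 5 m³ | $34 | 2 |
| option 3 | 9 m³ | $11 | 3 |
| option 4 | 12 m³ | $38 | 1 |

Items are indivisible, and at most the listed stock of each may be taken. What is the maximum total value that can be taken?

Top feasible selections:
- 1×option 1 + 2×option 2 + 1×option 4: volume 32, value 127
- 2×option 2 + 1×option 3 + 1×option 4: volume 31, value 117
Best: $127.

$127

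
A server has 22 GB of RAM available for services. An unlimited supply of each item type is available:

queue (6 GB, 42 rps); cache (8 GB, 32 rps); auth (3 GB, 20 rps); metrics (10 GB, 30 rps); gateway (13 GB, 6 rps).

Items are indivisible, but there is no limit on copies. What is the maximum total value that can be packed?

Best value-per-unit is queue at 42/6; filling with it alone gives 3×42 = 126.
Optimal mix: 3×queue + 1×auth → memory 21, value 146.

146 rps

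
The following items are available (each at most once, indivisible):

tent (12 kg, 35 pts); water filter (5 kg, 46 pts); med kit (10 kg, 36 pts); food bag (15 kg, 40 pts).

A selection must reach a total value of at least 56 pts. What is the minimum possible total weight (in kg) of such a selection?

15

Subsets with value ≥ 56, sorted by total weight:
- water filter+med kit: weight 15, value 82
- tent+water filter: weight 17, value 81
- water filter+food bag: weight 20, value 86
- tent+med kit: weight 22, value 71
Minimum weight: 15 kg.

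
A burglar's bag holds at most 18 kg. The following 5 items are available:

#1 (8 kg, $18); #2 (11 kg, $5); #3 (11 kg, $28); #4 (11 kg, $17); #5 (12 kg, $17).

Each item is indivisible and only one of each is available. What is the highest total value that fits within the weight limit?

Check high-value combinations within 18 kg:
- #3: weight 11, value 28
- #1: weight 8, value 18
- #4: weight 11, value 17
- #5: weight 12, value 17
Best: $28.

$28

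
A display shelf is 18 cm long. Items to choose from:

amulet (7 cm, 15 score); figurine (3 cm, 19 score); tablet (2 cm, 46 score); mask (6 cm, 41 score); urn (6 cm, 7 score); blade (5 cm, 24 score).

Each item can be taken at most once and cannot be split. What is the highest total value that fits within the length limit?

This is a 0/1 knapsack; check combinations near the capacity.
- figurine+tablet+mask+blade: length 3+2+6+5=16, value 19+46+41+24=130
- amulet+figurine+tablet+mask: length 7+3+2+6=18, value 15+19+46+41=121
- figurine+tablet+mask+urn: length 3+2+6+6=17, value 19+46+41+7=113
- tablet+mask+blade: length 2+6+5=13, value 46+41+24=111
Best: 130 score.

130 score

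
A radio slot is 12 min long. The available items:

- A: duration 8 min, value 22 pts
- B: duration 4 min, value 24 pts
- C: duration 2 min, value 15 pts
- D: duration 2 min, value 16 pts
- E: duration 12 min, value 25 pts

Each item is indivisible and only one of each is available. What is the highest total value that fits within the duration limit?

55 pts

Check high-value combinations within 12 min:
- B+C+D: duration 4+2+2=8, value 24+15+16=55
- A+C+D: duration 8+2+2=12, value 22+15+16=53
- A+B: duration 8+4=12, value 22+24=46
- B+D: duration 4+2=6, value 24+16=40
Best: 55 pts.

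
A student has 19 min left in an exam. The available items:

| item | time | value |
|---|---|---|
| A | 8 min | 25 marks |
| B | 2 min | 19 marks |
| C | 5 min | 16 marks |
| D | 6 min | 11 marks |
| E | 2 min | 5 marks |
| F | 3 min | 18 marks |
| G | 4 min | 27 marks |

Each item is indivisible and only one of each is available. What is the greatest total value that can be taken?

Check high-value combinations within 19 min:
- A+B+E+F+G: time 8+2+2+3+4=19, value 25+19+5+18+27=94
- A+B+F+G: time 8+2+3+4=17, value 25+19+18+27=89
- A+B+C+G: time 8+2+5+4=19, value 25+19+16+27=87
Best: 94 marks.

94 marks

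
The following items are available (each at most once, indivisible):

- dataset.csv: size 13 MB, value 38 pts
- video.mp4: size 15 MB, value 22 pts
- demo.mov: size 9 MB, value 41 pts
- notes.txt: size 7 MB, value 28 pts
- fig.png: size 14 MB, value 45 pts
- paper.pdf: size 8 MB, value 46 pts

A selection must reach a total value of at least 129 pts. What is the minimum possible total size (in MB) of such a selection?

31

Subsets with value ≥ 129, sorted by total size:
- demo.mov+fig.png+paper.pdf: size 31, value 132
- dataset.csv+fig.png+paper.pdf: size 35, value 129
- dataset.csv+demo.mov+notes.txt+paper.pdf: size 37, value 153
- demo.mov+notes.txt+fig.png+paper.pdf: size 38, value 160
Minimum size: 31 MB.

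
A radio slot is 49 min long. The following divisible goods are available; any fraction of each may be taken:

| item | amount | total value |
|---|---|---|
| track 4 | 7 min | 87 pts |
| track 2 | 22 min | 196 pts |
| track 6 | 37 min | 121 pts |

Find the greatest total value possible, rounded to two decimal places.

Take in order of value per unit:
- track 4 (87/7 per unit): all 7 → value 87, running total 87.00
- track 2 (196/22 per unit): all 22 → value 196, running total 283.00
- track 6 (121/37 per unit): 20 of 37 → value 20×121/37 = 65.4054, running total 348.41
Total 348.41.

348.41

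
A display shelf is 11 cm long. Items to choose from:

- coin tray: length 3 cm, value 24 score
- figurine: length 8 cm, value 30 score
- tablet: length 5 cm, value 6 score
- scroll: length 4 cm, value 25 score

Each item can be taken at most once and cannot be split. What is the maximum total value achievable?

Check high-value combinations within 11 cm:
- coin tray+figurine: length 3+8=11, value 24+30=54
- coin tray+scroll: length 3+4=7, value 24+25=49
- tablet+scroll: length 5+4=9, value 6+25=31
Best: 54 score.

54 score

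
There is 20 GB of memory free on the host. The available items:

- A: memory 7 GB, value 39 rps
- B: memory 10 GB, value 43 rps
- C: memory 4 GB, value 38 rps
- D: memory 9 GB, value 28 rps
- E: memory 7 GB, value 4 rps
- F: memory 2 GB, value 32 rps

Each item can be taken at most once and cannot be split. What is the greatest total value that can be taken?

114 rps

Check high-value combinations within 20 GB:
- A+B+F: memory 7+10+2=19, value 39+43+32=114
- B+C+F: memory 10+4+2=16, value 43+38+32=113
- A+C+E+F: memory 7+4+7+2=20, value 39+38+4+32=113
Best: 114 rps.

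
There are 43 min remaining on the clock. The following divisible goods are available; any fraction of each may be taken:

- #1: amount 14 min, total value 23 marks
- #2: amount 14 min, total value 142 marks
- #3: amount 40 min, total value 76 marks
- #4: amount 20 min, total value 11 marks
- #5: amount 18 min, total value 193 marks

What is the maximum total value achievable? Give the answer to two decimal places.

Take in order of value per unit:
- #5 (193/18 per unit): all 18 → value 193, running total 193.00
- #2 (142/14 per unit): all 14 → value 142, running total 335.00
- #3 (76/40 per unit): 11 of 40 → value 11×76/40 = 20.9000, running total 355.90
Total 355.90.

355.90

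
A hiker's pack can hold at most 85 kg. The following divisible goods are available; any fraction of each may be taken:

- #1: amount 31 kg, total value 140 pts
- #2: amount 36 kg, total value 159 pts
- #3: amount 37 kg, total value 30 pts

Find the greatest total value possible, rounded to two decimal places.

Take in order of value per unit:
- #1 (140/31 per unit): all 31 → value 140, running total 140.00
- #2 (159/36 per unit): all 36 → value 159, running total 299.00
- #3 (30/37 per unit): 18 of 37 → value 18×30/37 = 14.5946, running total 313.59
Total 313.59.

313.59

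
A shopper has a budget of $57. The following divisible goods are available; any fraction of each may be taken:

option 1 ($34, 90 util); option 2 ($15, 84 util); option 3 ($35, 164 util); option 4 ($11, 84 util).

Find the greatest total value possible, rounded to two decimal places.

313.26

Take in order of value per unit:
- option 4 (84/11 per unit): all 11 → value 84, running total 84.00
- option 2 (84/15 per unit): all 15 → value 84, running total 168.00
- option 3 (164/35 per unit): 31 of 35 → value 31×164/35 = 145.2571, running total 313.26
Total 313.26.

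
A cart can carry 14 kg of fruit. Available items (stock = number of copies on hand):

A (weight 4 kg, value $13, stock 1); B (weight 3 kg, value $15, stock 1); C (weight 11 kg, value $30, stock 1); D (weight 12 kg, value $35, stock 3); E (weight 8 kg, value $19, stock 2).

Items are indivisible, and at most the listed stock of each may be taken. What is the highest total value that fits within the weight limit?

Best selections within weight 14 and stock limits:
- 1×B + 1×C: weight 14, value 45
- 1×D: weight 12, value 35
- 1×B + 1×E: weight 11, value 34
- 1×A + 1×E: weight 12, value 32
Best: $45.

$45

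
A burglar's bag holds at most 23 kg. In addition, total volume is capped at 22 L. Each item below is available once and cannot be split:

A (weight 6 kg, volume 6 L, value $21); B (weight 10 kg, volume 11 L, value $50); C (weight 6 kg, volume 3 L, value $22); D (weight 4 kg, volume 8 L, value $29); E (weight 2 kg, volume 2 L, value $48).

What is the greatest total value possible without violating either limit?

Feasible sets respecting both limits:
- B+D+E: weight 16, volume 21, value 127
- B+C+E: weight 18, volume 16, value 120
- A+C+D+E: weight 18, volume 19, value 120
- A+B+E: weight 18, volume 19, value 119
Best: $127.

$127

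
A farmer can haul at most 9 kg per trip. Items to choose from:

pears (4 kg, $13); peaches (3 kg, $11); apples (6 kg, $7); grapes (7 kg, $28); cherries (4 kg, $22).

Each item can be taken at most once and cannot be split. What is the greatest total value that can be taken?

$35

Check high-value combinations within 9 kg:
- pears+cherries: weight 4+4=8, value 13+22=35
- peaches+cherries: weight 3+4=7, value 11+22=33
- grapes: weight 7, value 28
Best: $35.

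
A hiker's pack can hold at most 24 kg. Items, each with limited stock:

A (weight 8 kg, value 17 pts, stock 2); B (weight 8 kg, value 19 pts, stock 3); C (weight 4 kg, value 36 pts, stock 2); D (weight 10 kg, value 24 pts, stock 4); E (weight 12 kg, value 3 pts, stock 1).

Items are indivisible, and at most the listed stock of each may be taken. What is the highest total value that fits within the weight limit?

110 pts

Best selections within weight 24 and stock limits:
- 2×B + 2×C: weight 24, value 110
- 1×A + 1×B + 2×C: weight 24, value 108
- 2×A + 2×C: weight 24, value 106
Best: 110 pts.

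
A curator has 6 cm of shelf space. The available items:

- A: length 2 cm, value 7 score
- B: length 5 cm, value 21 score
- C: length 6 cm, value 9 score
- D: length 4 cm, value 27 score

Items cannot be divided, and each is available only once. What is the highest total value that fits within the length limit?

34 score

Check high-value combinations within 6 cm:
- A+D: length 2+4=6, value 7+27=34
- D: length 4, value 27
- B: length 5, value 21
- C: length 6, value 9
- A: length 2, value 7
Best: 34 score.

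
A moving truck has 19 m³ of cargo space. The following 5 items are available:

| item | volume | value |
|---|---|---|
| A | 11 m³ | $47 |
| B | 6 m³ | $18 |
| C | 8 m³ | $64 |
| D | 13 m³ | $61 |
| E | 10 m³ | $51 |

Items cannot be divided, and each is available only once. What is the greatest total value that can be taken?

$115

Check high-value combinations within 19 m³:
- C+E: volume 8+10=18, value 64+51=115
- A+C: volume 11+8=19, value 47+64=111
- B+C: volume 6+8=14, value 18+64=82
Best: $115.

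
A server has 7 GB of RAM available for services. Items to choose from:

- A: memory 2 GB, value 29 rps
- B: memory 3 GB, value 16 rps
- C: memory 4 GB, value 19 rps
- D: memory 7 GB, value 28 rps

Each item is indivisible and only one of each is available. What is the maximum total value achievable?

48 rps

This is a 0/1 knapsack; check combinations near the capacity.
- A+C: memory 2+4=6, value 29+19=48
- A+B: memory 2+3=5, value 29+16=45
- B+C: memory 3+4=7, value 16+19=35
- A: memory 2, value 29
Best: 48 rps.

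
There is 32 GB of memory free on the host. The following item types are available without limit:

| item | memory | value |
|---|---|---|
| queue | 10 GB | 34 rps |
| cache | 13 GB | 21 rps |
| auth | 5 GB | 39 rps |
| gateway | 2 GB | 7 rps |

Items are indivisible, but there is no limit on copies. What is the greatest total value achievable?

241 rps

Best value-per-unit is auth at 39/5; filling with it alone gives 6×39 = 234.
Optimal mix: 6×auth + 1×gateway → memory 32, value 241.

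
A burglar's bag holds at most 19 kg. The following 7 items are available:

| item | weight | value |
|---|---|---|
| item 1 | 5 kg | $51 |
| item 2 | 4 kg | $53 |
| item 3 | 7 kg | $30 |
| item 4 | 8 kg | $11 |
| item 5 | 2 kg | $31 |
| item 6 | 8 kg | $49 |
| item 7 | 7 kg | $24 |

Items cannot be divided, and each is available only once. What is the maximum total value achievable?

$184

Check high-value combinations within 19 kg:
- item 1+item 2+item 5+item 6: weight 5+4+2+8=19, value 51+53+31+49=184
- item 1+item 2+item 3+item 5: weight 5+4+7+2=18, value 51+53+30+31=165
- item 1+item 2+item 5+item 7: weight 5+4+2+7=18, value 51+53+31+24=159
- item 1+item 2+item 6: weight 5+4+8=17, value 51+53+49=153
- item 1+item 2+item 4+item 5: weight 5+4+8+2=19, value 51+53+11+31=146
Best: $184.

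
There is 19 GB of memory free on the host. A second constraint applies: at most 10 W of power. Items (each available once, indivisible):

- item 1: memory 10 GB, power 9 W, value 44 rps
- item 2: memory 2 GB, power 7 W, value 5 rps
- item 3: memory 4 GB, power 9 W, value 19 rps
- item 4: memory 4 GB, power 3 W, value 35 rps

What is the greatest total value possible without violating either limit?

44 rps

Feasible sets respecting both limits:
- item 1: memory 10, power 9, value 44
- item 2+item 4: memory 6, power 10, value 40
- item 4: memory 4, power 3, value 35
Best: 44 rps.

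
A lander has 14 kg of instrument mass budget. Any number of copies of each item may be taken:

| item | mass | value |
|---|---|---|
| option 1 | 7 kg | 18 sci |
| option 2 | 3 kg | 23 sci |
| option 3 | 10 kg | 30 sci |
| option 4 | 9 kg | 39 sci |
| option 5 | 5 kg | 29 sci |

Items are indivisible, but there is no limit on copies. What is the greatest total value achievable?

98 sci

Best value-per-unit is option 2 at 23/3; filling with it alone gives 4×23 = 92.
Optimal mix: 3×option 2 + 1×option 5 → mass 14, value 98.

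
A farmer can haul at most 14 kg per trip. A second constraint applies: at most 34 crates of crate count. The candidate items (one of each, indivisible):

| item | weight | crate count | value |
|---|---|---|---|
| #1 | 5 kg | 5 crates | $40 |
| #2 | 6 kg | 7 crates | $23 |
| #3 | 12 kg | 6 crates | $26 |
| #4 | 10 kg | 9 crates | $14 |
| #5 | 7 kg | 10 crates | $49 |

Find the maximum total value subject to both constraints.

$89

Feasible sets respecting both limits:
- #1+#5: weight 12, crate count 15, value 89
- #2+#5: weight 13, crate count 17, value 72
- #1+#2: weight 11, crate count 12, value 63
Best: $89.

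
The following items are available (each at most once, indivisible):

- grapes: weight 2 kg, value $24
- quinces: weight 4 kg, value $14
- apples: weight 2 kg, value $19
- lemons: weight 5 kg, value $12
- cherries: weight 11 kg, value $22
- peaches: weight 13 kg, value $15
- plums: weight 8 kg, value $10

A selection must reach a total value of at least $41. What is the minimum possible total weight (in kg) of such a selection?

4

Subsets with value ≥ 41, sorted by total weight:
- grapes+apples: weight 4, value 43
- grapes+quinces+apples: weight 8, value 57
- grapes+apples+lemons: weight 9, value 55
Minimum weight: 4 kg.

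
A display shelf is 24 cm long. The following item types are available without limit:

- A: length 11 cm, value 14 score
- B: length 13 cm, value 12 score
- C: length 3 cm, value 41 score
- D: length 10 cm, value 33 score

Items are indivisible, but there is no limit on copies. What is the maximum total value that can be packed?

Best value-per-unit is C at 41/3, and filling with it alone uses length 8×3=24. No mix of the others beats 8×41 = 328.

328 score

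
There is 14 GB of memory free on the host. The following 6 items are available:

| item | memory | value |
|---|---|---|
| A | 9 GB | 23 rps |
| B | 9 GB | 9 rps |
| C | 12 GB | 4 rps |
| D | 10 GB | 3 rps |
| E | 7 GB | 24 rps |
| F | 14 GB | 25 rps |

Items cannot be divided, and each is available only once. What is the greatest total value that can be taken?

Check high-value combinations within 14 GB:
- F: memory 14, value 25
- E: memory 7, value 24
- A: memory 9, value 23
Best: 25 rps.

25 rps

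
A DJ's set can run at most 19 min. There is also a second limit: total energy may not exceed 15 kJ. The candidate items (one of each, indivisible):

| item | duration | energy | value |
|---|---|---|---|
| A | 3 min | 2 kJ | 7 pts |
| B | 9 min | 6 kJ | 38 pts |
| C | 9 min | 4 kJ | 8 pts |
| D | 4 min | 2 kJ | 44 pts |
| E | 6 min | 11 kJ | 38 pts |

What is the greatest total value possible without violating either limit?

89 pts

Feasible sets respecting both limits:
- A+B+D: duration 16, energy 10, value 89
- A+D+E: duration 13, energy 15, value 89
- B+D: duration 13, energy 8, value 82
Best: 89 pts.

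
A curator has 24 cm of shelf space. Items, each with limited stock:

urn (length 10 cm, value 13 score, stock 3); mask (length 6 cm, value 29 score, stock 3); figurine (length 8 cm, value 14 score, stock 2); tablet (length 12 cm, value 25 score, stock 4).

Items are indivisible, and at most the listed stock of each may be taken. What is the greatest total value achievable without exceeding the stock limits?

Best selections within length 24 and stock limits:
- 3×mask: length 18, value 87
- 2×mask + 1×tablet: length 24, value 83
Best: 87 score.

87 score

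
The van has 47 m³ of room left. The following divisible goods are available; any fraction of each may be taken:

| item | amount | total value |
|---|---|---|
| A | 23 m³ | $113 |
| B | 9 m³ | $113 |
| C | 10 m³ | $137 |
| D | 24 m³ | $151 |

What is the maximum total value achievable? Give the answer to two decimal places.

Take in order of value per unit:
- C (137/10 per unit): all 10 → value 137, running total 137.00
- B (113/9 per unit): all 9 → value 113, running total 250.00
- D (151/24 per unit): all 24 → value 151, running total 401.00
- A (113/23 per unit): 4 of 23 → value 4×113/23 = 19.6522, running total 420.65
Total 420.65.

420.65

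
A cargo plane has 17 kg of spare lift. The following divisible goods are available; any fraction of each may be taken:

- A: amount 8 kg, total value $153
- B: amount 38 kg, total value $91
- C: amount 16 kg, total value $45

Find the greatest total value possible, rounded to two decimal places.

178.31

Take in order of value per unit:
- A (153/8 per unit): all 8 → value 153, running total 153.00
- C (45/16 per unit): 9 of 16 → value 9×45/16 = 25.3125, running total 178.31
Total 178.31.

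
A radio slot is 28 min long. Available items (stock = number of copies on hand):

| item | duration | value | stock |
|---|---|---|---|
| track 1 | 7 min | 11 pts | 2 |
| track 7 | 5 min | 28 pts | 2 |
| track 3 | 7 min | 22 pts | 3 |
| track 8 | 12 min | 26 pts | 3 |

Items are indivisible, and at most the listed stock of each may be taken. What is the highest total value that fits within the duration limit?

Top feasible selections:
- 2×track 7 + 2×track 3: duration 24, value 100
- 1×track 7 + 3×track 3: duration 26, value 94
Best: 100 pts.

100 pts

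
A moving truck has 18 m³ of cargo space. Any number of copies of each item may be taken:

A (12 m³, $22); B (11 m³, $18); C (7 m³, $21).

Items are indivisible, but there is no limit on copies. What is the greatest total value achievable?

Best value-per-unit is C at 21/7, and filling with it alone uses volume 2×7=14. No mix of the others beats 2×21 = 42.

$42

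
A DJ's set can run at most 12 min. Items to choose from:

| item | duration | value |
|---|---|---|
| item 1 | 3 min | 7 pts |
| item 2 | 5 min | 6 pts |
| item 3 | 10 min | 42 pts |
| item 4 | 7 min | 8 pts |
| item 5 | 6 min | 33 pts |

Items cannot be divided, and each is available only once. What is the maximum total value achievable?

Check high-value combinations within 12 min:
- item 3: duration 10, value 42
- item 1+item 5: duration 3+6=9, value 7+33=40
- item 2+item 5: duration 5+6=11, value 6+33=39
- item 5: duration 6, value 33
- item 1+item 4: duration 3+7=10, value 7+8=15
Best: 42 pts.

42 pts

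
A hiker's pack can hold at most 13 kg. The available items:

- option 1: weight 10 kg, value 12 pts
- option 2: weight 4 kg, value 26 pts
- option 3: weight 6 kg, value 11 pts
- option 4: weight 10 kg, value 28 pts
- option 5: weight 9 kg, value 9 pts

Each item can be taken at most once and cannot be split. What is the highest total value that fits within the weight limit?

37 pts

Check high-value combinations within 13 kg:
- option 2+option 3: weight 4+6=10, value 26+11=37
- option 2+option 5: weight 4+9=13, value 26+9=35
- option 4: weight 10, value 28
- option 2: weight 4, value 26
Best: 37 pts.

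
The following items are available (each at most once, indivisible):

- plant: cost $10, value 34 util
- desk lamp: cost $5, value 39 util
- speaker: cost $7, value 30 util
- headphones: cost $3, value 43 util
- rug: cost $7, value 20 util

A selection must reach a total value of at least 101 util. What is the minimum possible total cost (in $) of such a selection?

15

Subsets with value ≥ 101, sorted by total cost:
- desk lamp+speaker+headphones: cost 15, value 112
- desk lamp+headphones+rug: cost 15, value 102
Minimum cost: 15 $.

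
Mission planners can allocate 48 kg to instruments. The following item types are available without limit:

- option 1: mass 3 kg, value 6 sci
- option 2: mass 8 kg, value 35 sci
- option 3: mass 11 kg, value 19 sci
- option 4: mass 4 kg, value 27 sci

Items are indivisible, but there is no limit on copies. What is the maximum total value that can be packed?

Best value-per-unit is option 4 at 27/4, and filling with it alone uses mass 12×4=48. No mix of the others beats 12×27 = 324.

324 sci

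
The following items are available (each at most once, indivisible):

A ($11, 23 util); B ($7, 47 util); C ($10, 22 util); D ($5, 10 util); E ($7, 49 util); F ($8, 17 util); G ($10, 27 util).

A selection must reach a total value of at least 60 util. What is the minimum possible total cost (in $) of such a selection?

Subsets with value ≥ 60, sorted by total cost:
- B+E: cost 14, value 96
- E+F: cost 15, value 66
Minimum cost: 14 $.

14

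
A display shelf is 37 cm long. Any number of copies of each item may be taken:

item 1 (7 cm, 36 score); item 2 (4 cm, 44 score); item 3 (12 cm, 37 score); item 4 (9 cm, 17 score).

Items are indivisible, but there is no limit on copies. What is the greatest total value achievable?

Best value-per-unit is item 2 at 44/4, and filling with it alone uses length 9×4=36. No mix of the others beats 9×44 = 396.

396 score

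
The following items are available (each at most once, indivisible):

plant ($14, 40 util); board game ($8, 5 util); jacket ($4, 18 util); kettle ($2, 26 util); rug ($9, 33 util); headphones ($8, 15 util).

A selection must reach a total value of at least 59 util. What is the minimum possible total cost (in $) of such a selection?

11

Subsets with value ≥ 59, sorted by total cost:
- kettle+rug: cost 11, value 59
- jacket+kettle+headphones: cost 14, value 59
- jacket+kettle+rug: cost 15, value 77
- plant+kettle: cost 16, value 66
Minimum cost: 11 $.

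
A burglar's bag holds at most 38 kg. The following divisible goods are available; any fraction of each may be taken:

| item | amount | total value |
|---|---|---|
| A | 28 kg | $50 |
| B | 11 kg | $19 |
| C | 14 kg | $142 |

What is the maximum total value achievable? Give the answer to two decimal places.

Take in order of value per unit:
- C (142/14 per unit): all 14 → value 142, running total 142.00
- A (50/28 per unit): 24 of 28 → value 24×50/28 = 42.8571, running total 184.86
Total 184.86.

184.86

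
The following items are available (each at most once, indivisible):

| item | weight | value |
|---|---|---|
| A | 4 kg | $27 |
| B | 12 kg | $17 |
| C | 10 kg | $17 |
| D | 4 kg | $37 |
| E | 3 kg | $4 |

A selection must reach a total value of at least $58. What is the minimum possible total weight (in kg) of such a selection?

Subsets with value ≥ 58, sorted by total weight:
- A+D: weight 8, value 64
- A+D+E: weight 11, value 68
- C+D+E: weight 17, value 58
- A+C+D: weight 18, value 81
Minimum weight: 8 kg.

8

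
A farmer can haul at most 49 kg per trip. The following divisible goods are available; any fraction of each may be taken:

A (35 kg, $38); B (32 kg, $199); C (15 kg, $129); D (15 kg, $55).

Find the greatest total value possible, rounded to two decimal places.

Take in order of value per unit:
- C (129/15 per unit): all 15 → value 129, running total 129.00
- B (199/32 per unit): all 32 → value 199, running total 328.00
- D (55/15 per unit): 2 of 15 → value 2×55/15 = 7.3333, running total 335.33
Total 335.33.

335.33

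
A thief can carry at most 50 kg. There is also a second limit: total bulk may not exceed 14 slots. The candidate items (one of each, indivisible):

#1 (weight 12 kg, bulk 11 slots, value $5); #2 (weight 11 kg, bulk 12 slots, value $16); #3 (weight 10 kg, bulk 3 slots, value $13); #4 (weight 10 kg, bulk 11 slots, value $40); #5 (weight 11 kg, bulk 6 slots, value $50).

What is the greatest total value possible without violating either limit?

Feasible sets respecting both limits:
- #3+#5: weight 21, bulk 9, value 63
- #3+#4: weight 20, bulk 14, value 53
- #5: weight 11, bulk 6, value 50
Best: $63.

$63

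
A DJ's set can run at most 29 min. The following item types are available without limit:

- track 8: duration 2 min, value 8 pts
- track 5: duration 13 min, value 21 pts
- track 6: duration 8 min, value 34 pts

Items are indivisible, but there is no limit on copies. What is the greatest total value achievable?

118 pts

Best value-per-unit is track 6 at 34/8; filling with it alone gives 3×34 = 102.
Optimal mix: 2×track 8 + 3×track 6 → duration 28, value 118.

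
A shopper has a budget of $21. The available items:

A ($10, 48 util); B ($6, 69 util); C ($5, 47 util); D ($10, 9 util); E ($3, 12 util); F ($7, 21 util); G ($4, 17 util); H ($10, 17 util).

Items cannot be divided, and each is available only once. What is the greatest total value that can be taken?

Check high-value combinations within $21:
- A+B+C: cost 10+6+5=21, value 48+69+47=164
- B+C+E+F: cost 6+5+3+7=21, value 69+47+12+21=149
- B+C+E+G: cost 6+5+3+4=18, value 69+47+12+17=145
Best: 164 util.

164 util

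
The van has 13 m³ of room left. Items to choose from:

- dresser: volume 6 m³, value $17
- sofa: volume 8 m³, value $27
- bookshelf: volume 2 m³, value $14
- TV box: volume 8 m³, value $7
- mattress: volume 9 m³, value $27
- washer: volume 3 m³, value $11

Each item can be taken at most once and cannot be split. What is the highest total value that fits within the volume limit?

Check high-value combinations within 13 m³:
- sofa+bookshelf+washer: volume 8+2+3=13, value 27+14+11=52
- dresser+bookshelf+washer: volume 6+2+3=11, value 17+14+11=42
- sofa+bookshelf: volume 8+2=10, value 27+14=41
- bookshelf+mattress: volume 2+9=11, value 14+27=41
- sofa+washer: volume 8+3=11, value 27+11=38
Best: $52.

$52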